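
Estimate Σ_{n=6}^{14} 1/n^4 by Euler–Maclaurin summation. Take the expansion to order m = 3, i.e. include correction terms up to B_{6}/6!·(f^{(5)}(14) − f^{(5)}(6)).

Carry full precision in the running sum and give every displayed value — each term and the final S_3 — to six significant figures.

∫_6^14 1/x^4 dx evaluates to 0.00142173.
½[f(6) + f(14)] = ½[0.000771605 + 2.60308e-05] = 0.000398818.
So far: 0.00182055.
k=1: B_{2}/(2)! × [f^{(1)}(14) − f^{(1)}(6)] = 1/12 × (-7.43738e-06 − (-0.000514403)) = 4.22472e-05.
Partial sum through k=1: 0.00186280.
k=2: B_{4}/(4)! × [f^{(3)}(14) − f^{(3)}(6)] = −1/720 × (-1.13837e-06 − (-0.000428669)) = -5.93793e-07.
Partial sum through k=2: 0.00186220.
k=3: B_{6}/(6)! × [f^{(5)}(14) − f^{(5)}(6)] = 1/30240 × (-3.25250e-07 − (-0.000666819)) = 2.20401e-08.

S_3 ≈ 0.00186223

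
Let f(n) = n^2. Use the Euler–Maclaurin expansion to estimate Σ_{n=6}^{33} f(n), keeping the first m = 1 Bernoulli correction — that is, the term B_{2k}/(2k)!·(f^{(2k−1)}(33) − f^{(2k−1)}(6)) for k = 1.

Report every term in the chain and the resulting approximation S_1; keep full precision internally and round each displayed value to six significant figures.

S_1 ≈ 12474.0

The integral term ∫_6^33 x^2 dx = 11907.0.
Boundary: ½(f(6) + f(33)) = ½(36.0000 + 1089.00) = 562.500.
So far: 12469.5.
k=1: B_{2}/(2)! × [f^{(1)}(33) − f^{(1)}(6)] = 1/12 × (66.0000 − 12.0000) = 4.50000.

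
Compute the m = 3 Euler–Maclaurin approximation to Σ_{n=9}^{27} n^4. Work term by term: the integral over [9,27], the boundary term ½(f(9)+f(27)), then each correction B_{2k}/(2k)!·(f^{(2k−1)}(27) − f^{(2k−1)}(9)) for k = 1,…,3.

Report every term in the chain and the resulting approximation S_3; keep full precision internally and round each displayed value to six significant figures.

The integral term ∫_9^27 x^4 dx = 2.85797e+06.
½[f(9) + f(27)] = ½[6561.00 + 531441] = 269001.
Running total after boundary: 3.12697e+06.
Correction k=1: B_{2}/2! · (f^{(1)}(27) − f^{(1)}(9)) = 1/12 · (78732.0 − 2916.00) = 6318.00.
Partial sum through k=1: 3.13329e+06.
Correction k=2: B_{4}/4! · (f^{(3)}(27) − f^{(3)}(9)) = −1/720 · (648.000 − 216.000) = -0.600000.
Partial sum through k=2: 3.13329e+06.
Correction k=3: B_{6}/6! · (f^{(5)}(27) − f^{(5)}(9)) = 1/30240 · (0.00000 − 0.00000) = 0.00000.

S_3 ≈ 3.13329e+06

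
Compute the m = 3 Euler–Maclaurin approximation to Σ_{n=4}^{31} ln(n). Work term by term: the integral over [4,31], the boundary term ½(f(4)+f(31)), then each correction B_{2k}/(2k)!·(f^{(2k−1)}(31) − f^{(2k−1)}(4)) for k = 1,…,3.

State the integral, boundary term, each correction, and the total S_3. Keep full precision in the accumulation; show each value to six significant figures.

Integral: ∫_4^31 ln(x) dx = 73.9084.
Endpoint term: (f(4) + f(31))/2 = (1.38629 + 3.43399)/2 = 2.41014.
So far: 76.3186.
Correction k=1: B_{2}/2! · (f^{(1)}(31) − f^{(1)}(4)) = 1/12 · (0.0322581 − 0.250000) = -0.0181452.
After k=1: 76.3004.
Correction k=2: B_{4}/4! · (f^{(3)}(31) − f^{(3)}(4)) = −1/720 · (6.71344e-05 − 0.0312500) = 4.33095e-05.
After k=2: 76.3005.
Correction k=3: B_{6}/6! · (f^{(5)}(31) − f^{(5)}(4)) = 1/30240 · (8.38306e-07 − 0.0234375) = -7.75022e-07.

S_3 ≈ 76.3005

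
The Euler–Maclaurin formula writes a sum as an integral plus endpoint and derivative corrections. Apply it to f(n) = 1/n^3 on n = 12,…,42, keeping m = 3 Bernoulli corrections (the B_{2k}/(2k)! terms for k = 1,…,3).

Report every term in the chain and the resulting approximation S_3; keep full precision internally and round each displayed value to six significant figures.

The integral term ∫_12^42 1/x^3 dx = 0.00318878.
Boundary: ½(f(12) + f(42)) = ½(0.000578704 + 1.34975e-05) = 0.000296101.
Running total after boundary: 0.00348488.
Order-1 term: 1/12 · (-9.64104e-07 − (-0.000144676)) = 1.19760e-05.
Partial sum through k=1: 0.00349685.
Order-2 term: −1/720 · (-1.09309e-08 − (-2.00939e-05)) = -2.78930e-08.
Partial sum through k=2: 0.00349682.
Order-3 term: 1/30240 · (-2.60259e-10 − (-5.86071e-06)) = 1.93798e-10.

S_3 ≈ 0.00349682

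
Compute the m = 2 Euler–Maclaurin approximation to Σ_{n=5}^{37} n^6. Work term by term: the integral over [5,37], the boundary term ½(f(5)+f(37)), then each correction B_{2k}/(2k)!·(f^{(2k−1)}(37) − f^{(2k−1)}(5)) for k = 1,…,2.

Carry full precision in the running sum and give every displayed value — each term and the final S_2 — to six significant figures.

S_2 ≈ 1.48792e+10

∫_5^37 x^6 dx evaluates to 1.35617e+10.
Boundary: ½(f(5) + f(37)) = ½(15625.0 + 2.56573e+09) = 1.28287e+09.
So far: 1.48446e+10.
k=1: B_{2}/(2)! × [f^{(1)}(37) − f^{(1)}(5)] = 1/12 × (4.16064e+08 − 18750.0) = 3.46704e+07.
Running total after k=1: 1.48792e+10.
k=2: B_{4}/(4)! × [f^{(3)}(37) − f^{(3)}(5)] = −1/720 × (6.07836e+06 − 15000.0) = -8421.33.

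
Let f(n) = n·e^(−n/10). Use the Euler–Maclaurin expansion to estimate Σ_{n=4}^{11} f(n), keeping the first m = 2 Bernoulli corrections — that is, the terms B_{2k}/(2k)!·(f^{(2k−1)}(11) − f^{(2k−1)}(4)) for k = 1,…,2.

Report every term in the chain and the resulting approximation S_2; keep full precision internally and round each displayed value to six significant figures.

S_2 ≈ 27.0770

∫_4^11 x·e^(−x/10) dx evaluates to 23.9419.
½[f(4) + f(11)] = ½[2.68128 + 3.66158] = 3.17143.
Integral + boundary = 27.1133.
k=1: B_{2}/(2)! × [f^{(1)}(11) − f^{(1)}(4)] = 1/12 × (-0.0332871 − 0.402192) = -0.0362899.
Partial sum through k=1: 27.0770.
k=2: B_{4}/(4)! × [f^{(3)}(11) − f^{(3)}(4)] = −1/720 × (0.00632455 − 0.0174283) = 1.54219e-05.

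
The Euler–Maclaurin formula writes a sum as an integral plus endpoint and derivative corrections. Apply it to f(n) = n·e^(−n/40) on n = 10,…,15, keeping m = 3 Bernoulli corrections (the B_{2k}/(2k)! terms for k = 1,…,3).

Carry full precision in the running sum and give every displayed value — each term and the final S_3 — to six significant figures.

∫_10^15 x·e^(−x/40) dx evaluates to 45.5652.
½[f(10) + f(15)] = ½[7.78801 + 10.3093] = 9.04867.
Running total after boundary: 54.6138.
Order-1 term: 1/12 · (0.429556 − 0.584101) = -0.0128787.
Partial sum through k=1: 54.6009.
Order-2 term: −1/720 · (0.00112758 − 0.00133856) = 2.93028e-07.
Partial sum through k=2: 54.6009.
Order-3 term: 1/30240 · (1.24168e-06 − 1.44504e-06) = -6.72473e-12.

S_3 ≈ 54.6009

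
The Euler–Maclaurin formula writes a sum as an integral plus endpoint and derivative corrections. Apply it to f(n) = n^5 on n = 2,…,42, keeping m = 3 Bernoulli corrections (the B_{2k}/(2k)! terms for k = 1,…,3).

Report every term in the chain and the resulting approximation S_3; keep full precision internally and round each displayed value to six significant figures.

∫_2^42 x^5 dx evaluates to 9.14839e+08.
Endpoint term: (f(2) + f(42))/2 = (32.0000 + 1.30691e+08)/2 = 6.53456e+07.
Running total after boundary: 9.80184e+08.
k=1: B_{2}/(2)! × [f^{(1)}(42) − f^{(1)}(2)] = 1/12 × (1.55585e+07 − 80.0000) = 1.29653e+06.
Running total after k=1: 9.81481e+08.
k=2: B_{4}/(4)! × [f^{(3)}(42) − f^{(3)}(2)] = −1/720 × (105840 − 240.000) = -146.667.
Running total after k=2: 9.81481e+08.
k=3: B_{6}/(6)! × [f^{(5)}(42) − f^{(5)}(2)] = 1/30240 × (120.000 − 120.000) = 0.00000.

S_3 ≈ 9.81481e+08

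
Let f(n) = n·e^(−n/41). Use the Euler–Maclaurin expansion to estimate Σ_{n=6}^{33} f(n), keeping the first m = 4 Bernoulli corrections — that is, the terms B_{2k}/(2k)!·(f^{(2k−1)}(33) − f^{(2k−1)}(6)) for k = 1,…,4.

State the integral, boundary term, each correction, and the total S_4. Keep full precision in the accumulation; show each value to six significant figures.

∫_6^33 x·e^(−x/41) dx evaluates to 308.033.
Boundary: ½(f(6) + f(33)) = ½(5.18318 + 14.7557) = 9.96944.
Running total after boundary: 318.003.
k=1: B_{2}/(2)! × [f^{(1)}(33) − f^{(1)}(6)] = 1/12 × (0.0872473 − 0.737444) = -0.0541830.
Partial sum through k=1: 317.948.
k=2: B_{4}/(4)! × [f^{(3)}(33) − f^{(3)}(6)] = −1/720 × (0.000583898 − 0.00146649) = 1.22582e-06.
Partial sum through k=2: 317.948.
k=3: B_{6}/(6)! × [f^{(5)}(33) − f^{(5)}(6)] = 1/30240 × (6.63827e-07 − 1.48381e-06) = -2.71159e-11.
Partial sum through k=3: 317.948.
k=4: B_{8}/(8)! × [f^{(7)}(33) − f^{(7)}(6)] = −1/1209600 × (5.83167e-10 − 1.24642e-09) = 5.48324e-16.

S_4 ≈ 317.948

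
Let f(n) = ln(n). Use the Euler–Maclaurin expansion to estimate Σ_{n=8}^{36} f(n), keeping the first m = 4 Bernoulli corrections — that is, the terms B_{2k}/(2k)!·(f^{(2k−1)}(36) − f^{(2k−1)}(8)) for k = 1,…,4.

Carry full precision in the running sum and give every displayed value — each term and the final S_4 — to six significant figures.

S_4 ≈ 87.1945

Integral: ∫_8^36 ln(x) dx = 84.3711.
Endpoint term: (f(8) + f(36))/2 = (2.07944 + 3.58352)/2 = 2.83148.
Integral + boundary = 87.2026.
k=1: B_{2}/(2)! × [f^{(1)}(36) − f^{(1)}(8)] = 1/12 × (0.0277778 − 0.125000) = -0.00810185.
Running total after k=1: 87.1945.
k=2: B_{4}/(4)! × [f^{(3)}(36) − f^{(3)}(8)] = −1/720 × (4.28669e-05 − 0.00390625) = 5.36581e-06.
Running total after k=2: 87.1945.
k=3: B_{6}/(6)! × [f^{(5)}(36) − f^{(5)}(8)] = 1/30240 × (3.96916e-07 − 0.000732422) = -2.42072e-08.
Running total after k=3: 87.1945.
k=4: B_{8}/(8)! × [f^{(7)}(36) − f^{(7)}(8)] = −1/1209600 × (9.18787e-09 − 0.000343323) = 2.83824e-10.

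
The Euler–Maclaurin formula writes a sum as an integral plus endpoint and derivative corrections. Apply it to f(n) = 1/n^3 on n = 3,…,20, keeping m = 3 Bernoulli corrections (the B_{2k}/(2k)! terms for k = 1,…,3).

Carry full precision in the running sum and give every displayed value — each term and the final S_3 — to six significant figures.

S_3 ≈ 0.0758698

∫_3^20 1/x^3 dx evaluates to 0.0543056.
Endpoint term: (f(3) + f(20))/2 = (0.0370370 + 0.000125000)/2 = 0.0185810.
Integral + boundary = 0.0728866.
Correction k=1: B_{2}/2! · (f^{(1)}(20) − f^{(1)}(3)) = 1/12 · (-1.87500e-05 − (-0.0370370)) = 0.00308486.
Partial sum through k=1: 0.0759714.
Correction k=2: B_{4}/4! · (f^{(3)}(20) − f^{(3)}(3)) = −1/720 · (-9.37500e-07 − (-0.0823045)) = -0.000114311.
Partial sum through k=2: 0.0758571.
Correction k=3: B_{6}/6! · (f^{(5)}(20) − f^{(5)}(3)) = 1/30240 · (-9.84375e-08 − (-0.384088)) = 1.27013e-05.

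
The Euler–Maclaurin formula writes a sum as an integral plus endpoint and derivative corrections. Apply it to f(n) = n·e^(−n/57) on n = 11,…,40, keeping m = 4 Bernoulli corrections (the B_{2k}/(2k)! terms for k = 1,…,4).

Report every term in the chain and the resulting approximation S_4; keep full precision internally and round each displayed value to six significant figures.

S_4 ≈ 469.347

∫_11^40 x·e^(−x/57) dx evaluates to 454.941.
Boundary: ½(f(11) + f(40)) = ½(9.06946 + 19.8286) = 14.4490.
So far: 469.390.
Order-1 term: 1/12 · (0.147845 − 0.665383) = -0.0431282.
Running total after k=1: 469.347.
Order-2 term: −1/720 · (0.000350654 − 0.000712335) = 5.02335e-07.
Running total after k=2: 469.347.
Order-3 term: 1/30240 · (2.01848e-07 − 3.75461e-07) = -5.74119e-12.
Running total after k=3: 469.347.
Order-4 term: −1/1209600 · (9.10337e-11 − 1.63643e-10) = 6.00272e-17.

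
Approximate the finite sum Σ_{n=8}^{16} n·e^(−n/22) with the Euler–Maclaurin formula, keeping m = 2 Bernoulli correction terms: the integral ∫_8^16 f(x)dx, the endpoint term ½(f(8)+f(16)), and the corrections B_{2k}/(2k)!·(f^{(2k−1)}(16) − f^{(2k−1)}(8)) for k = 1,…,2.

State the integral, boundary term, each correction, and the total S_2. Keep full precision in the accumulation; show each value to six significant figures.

S_2 ≈ 61.4393

∫_8^16 x·e^(−x/22) dx evaluates to 54.8188.
½[f(8) + f(16)] = ½[5.56115 + 7.73160] = 6.64638.
So far: 61.4652.
Correction k=1: B_{2}/2! · (f^{(1)}(16) − f^{(1)}(8)) = 1/12 · (0.131789 − 0.442364) = -0.0258813.
Partial sum through k=1: 61.4393.
Correction k=2: B_{4}/4! · (f^{(3)}(16) − f^{(3)}(8)) = −1/720 · (0.00226909 − 0.00378647) = 2.10748e-06.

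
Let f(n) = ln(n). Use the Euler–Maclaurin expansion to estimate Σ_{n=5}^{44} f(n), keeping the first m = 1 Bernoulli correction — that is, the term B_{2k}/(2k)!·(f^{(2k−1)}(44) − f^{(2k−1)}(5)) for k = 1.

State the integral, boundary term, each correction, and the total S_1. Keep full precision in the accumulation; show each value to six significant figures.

Integral: ∫_5^44 ln(x) dx = 119.457.
½[f(5) + f(44)] = ½[1.60944 + 3.78419] = 2.69681.
Running total after boundary: 122.154.
Correction k=1: B_{2}/2! · (f^{(1)}(44) − f^{(1)}(5)) = 1/12 · (0.0227273 − 0.200000) = -0.0147727.

S_1 ≈ 122.139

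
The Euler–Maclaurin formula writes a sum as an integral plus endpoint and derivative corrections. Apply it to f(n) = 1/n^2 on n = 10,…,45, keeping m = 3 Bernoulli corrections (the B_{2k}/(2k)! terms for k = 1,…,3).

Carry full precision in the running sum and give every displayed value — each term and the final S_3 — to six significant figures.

∫_10^45 1/x^2 dx evaluates to 0.0777778.
Boundary: ½(f(10) + f(45)) = ½(0.0100000 + 0.000493827) = 0.00524691.
Integral + boundary = 0.0830247.
Correction k=1: B_{2}/2! · (f^{(1)}(45) − f^{(1)}(10)) = 1/12 · (-2.19479e-05 − (-0.00200000)) = 0.000164838.
Running total after k=1: 0.0831895.
Correction k=2: B_{4}/4! · (f^{(3)}(45) − f^{(3)}(10)) = −1/720 · (-1.30061e-07 − (-0.000240000)) = -3.33153e-07.
Running total after k=2: 0.0831892.
Correction k=3: B_{6}/6! · (f^{(5)}(45) − f^{(5)}(10)) = 1/30240 · (-1.92684e-09 − (-7.20000e-05)) = 2.38089e-09.

S_3 ≈ 0.0831892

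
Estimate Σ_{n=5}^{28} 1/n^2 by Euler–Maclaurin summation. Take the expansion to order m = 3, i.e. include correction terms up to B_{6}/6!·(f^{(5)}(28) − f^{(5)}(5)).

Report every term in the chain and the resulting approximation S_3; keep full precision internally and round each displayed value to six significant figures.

S_3 ≈ 0.186239

Integral: ∫_5^28 1/x^2 dx = 0.164286.
½[f(5) + f(28)] = ½[0.0400000 + 0.00127551] = 0.0206378.
Running total after boundary: 0.184923.
Correction k=1: B_{2}/2! · (f^{(1)}(28) − f^{(1)}(5)) = 1/12 · (-9.11079e-05 − (-0.0160000)) = 0.00132574.
After k=1: 0.186249.
Correction k=2: B_{4}/4! · (f^{(3)}(28) − f^{(3)}(5)) = −1/720 · (-1.39451e-06 − (-0.00768000)) = -1.06647e-05.
After k=2: 0.186239.
Correction k=3: B_{6}/6! · (f^{(5)}(28) − f^{(5)}(5)) = 1/30240 · (-5.33613e-08 − (-0.00921600)) = 3.04760e-07.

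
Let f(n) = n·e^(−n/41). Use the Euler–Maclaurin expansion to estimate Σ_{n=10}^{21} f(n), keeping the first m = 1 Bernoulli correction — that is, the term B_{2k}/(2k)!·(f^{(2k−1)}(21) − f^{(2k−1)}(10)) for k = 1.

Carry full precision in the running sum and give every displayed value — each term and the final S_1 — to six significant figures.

∫_10^21 x·e^(−x/41) dx evaluates to 115.320.
Boundary: ½(f(10) + f(21)) = ½(7.83564 + 12.5828) = 10.2092.
Running total after boundary: 125.529.
Correction k=1: B_{2}/2! · (f^{(1)}(21) − f^{(1)}(10)) = 1/12 · (0.292282 − 0.592451) = -0.0250140.

S_1 ≈ 125.504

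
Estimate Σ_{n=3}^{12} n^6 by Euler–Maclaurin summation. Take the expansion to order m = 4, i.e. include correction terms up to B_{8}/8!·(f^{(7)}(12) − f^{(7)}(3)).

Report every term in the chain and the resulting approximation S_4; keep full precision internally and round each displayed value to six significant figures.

S_4 ≈ 6.73588e+06

Integral: ∫_3^12 x^6 dx = 5.11852e+06.
Boundary: ½(f(3) + f(12)) = ½(729.000 + 2.98598e+06) = 1.49336e+06.
Running total after boundary: 6.61187e+06.
k=1: B_{2}/(2)! × [f^{(1)}(12) − f^{(1)}(3)] = 1/12 × (1.49299e+06 − 1458.00) = 124294.
Partial sum through k=1: 6.73617e+06.
k=2: B_{4}/(4)! × [f^{(3)}(12) − f^{(3)}(3)] = −1/720 × (207360 − 3240.00) = -283.500.
Partial sum through k=2: 6.73588e+06.
k=3: B_{6}/(6)! × [f^{(5)}(12) − f^{(5)}(3)] = 1/30240 × (8640.00 − 2160.00) = 0.214286.
Partial sum through k=3: 6.73588e+06.
k=4: B_{8}/(8)! × [f^{(7)}(12) − f^{(7)}(3)] = −1/1209600 × (0.00000 − 0.00000) = 0.00000.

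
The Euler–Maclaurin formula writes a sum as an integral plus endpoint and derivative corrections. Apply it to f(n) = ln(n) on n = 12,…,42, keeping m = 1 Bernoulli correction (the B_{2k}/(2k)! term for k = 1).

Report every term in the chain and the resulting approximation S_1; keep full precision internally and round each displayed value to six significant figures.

∫_12^42 ln(x) dx evaluates to 97.1632.
Endpoint term: (f(12) + f(42))/2 = (2.48491 + 3.73767)/2 = 3.11129.
So far: 100.275.
Order-1 term: 1/12 · (0.0238095 − 0.0833333) = -0.00496032.

S_1 ≈ 100.270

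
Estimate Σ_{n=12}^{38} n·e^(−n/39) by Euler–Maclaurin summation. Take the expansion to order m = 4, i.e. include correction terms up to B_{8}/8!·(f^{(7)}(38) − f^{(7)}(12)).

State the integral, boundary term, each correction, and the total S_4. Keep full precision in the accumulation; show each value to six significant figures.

Integral: ∫_12^38 x·e^(−x/39) dx = 328.761.
½[f(12) + f(38)] = ½[8.82170 + 14.3425] = 11.5821.
Integral + boundary = 340.344.
Order-1 term: 1/12 · (0.00967780 − 0.508944) = -0.0416055.
Running total after k=1: 340.302.
Order-2 term: −1/720 · (0.000502660 − 0.00130127) = 1.10918e-06.
Running total after k=2: 340.302.
Order-3 term: 1/30240 · (6.56777e-07 − 1.49107e-06) = -2.75892e-11.
Running total after k=3: 340.302.
Order-4 term: −1/1209600 · (6.46334e-10 − 1.39817e-09) = 6.21556e-16.

S_4 ≈ 340.302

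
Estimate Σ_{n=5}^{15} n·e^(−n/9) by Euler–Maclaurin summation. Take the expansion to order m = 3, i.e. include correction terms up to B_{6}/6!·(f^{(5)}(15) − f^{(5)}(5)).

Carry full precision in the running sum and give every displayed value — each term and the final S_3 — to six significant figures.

The integral term ∫_5^15 x·e^(−x/9) dx = 31.4958.
½[f(5) + f(15)] = ½[2.86877 + 2.83313] = 2.85095.
Running total after boundary: 34.3468.
k=1: B_{2}/(2)! × [f^{(1)}(15) − f^{(1)}(5)] = 1/12 × (-0.125917 − 0.255002) = -0.0317432.
After k=1: 34.3150.
k=2: B_{4}/(4)! × [f^{(3)}(15) − f^{(3)}(5)] = −1/720 × (0.00310906 − 0.0173149) = 1.97304e-05.
After k=2: 34.3150.
k=3: B_{6}/(6)! × [f^{(5)}(15) − f^{(5)}(5)] = 1/30240 × (9.59587e-05 − 0.000388663) = -9.67936e-09.

S_3 ≈ 34.3150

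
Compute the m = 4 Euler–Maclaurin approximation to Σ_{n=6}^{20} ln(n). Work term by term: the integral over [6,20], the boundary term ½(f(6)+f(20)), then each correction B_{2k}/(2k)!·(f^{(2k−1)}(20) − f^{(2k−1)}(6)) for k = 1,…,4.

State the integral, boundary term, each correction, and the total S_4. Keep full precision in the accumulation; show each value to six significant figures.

S_4 ≈ 37.5481

Integral: ∫_6^20 ln(x) dx = 35.1641.
½[f(6) + f(20)] = ½[1.79176 + 2.99573] = 2.39375.
So far: 37.5578.
k=1: B_{2}/(2)! × [f^{(1)}(20) − f^{(1)}(6)] = 1/12 × (0.0500000 − 0.166667) = -0.00972222.
Running total after k=1: 37.5481.
k=2: B_{4}/(4)! × [f^{(3)}(20) − f^{(3)}(6)] = −1/720 × (0.000250000 − 0.00925926) = 1.25129e-05.
Running total after k=2: 37.5481.
k=3: B_{6}/(6)! × [f^{(5)}(20) − f^{(5)}(6)] = 1/30240 × (7.50000e-06 − 0.00308642) = -1.01816e-07.
Running total after k=3: 37.5481.
k=4: B_{8}/(8)! × [f^{(7)}(20) − f^{(7)}(6)] = −1/1209600 × (5.62500e-07 − 0.00257202) = 2.12587e-09.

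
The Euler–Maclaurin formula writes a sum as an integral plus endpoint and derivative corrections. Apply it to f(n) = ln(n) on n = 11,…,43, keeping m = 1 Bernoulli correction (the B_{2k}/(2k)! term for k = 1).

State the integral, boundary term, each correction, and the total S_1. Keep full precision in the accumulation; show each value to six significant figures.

S_1 ≈ 106.429

The integral term ∫_11^43 ln(x) dx = 103.355.
½[f(11) + f(43)] = ½[2.39790 + 3.76120] = 3.07955.
So far: 106.434.
Correction k=1: B_{2}/2! · (f^{(1)}(43) − f^{(1)}(11)) = 1/12 · (0.0232558 − 0.0909091) = -0.00563777.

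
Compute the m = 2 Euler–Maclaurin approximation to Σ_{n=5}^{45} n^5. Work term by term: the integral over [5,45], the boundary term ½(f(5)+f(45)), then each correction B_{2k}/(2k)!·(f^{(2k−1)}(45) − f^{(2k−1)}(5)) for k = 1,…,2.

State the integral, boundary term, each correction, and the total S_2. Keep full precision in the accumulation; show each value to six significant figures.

The integral term ∫_5^45 x^5 dx = 1.38396e+09.
Endpoint term: (f(5) + f(45))/2 = (3125.00 + 1.84528e+08)/2 = 9.22656e+07.
So far: 1.47622e+09.
Correction k=1: B_{2}/2! · (f^{(1)}(45) − f^{(1)}(5)) = 1/12 · (2.05031e+07 − 3125.00) = 1.70833e+06.
Partial sum through k=1: 1.47793e+09.
Correction k=2: B_{4}/4! · (f^{(3)}(45) − f^{(3)}(5)) = −1/720 · (121500 − 1500.00) = -166.667.

S_2 ≈ 1.47793e+09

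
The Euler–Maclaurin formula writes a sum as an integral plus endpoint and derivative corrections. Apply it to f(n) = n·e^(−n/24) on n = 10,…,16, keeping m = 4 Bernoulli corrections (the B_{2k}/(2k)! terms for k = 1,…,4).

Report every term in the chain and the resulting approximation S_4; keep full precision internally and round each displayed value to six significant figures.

The integral term ∫_10^16 x·e^(−x/24) dx = 45.0599.
½[f(10) + f(16)] = ½[6.59241 + 8.21467] = 7.40354.
So far: 52.4635.
Correction k=1: B_{2}/2! · (f^{(1)}(16) − f^{(1)}(10)) = 1/12 · (0.171139 − 0.384557) = -0.0177848.
Partial sum through k=1: 52.4457.
Correction k=2: B_{4}/4! · (f^{(3)}(16) − f^{(3)}(10)) = −1/720 · (0.00207981 − 0.00295666) = 1.21785e-06.
Partial sum through k=2: 52.4457.
Correction k=3: B_{6}/6! · (f^{(5)}(16) − f^{(5)}(10)) = 1/30240 · (6.70575e-06 − 9.10711e-06) = -7.94099e-11.
Partial sum through k=3: 52.4457.
Correction k=4: B_{8}/8! · (f^{(7)}(16) − f^{(7)}(10)) = −1/1209600 · (1.70151e-08 − 2.27103e-08) = 4.70829e-15.

S_4 ≈ 52.4457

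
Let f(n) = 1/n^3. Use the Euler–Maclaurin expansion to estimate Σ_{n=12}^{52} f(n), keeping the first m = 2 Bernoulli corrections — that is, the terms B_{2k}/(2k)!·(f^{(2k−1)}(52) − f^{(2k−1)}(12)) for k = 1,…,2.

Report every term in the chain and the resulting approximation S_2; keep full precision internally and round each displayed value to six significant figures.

The integral term ∫_12^52 1/x^3 dx = 0.00328731.
Boundary: ½(f(12) + f(52)) = ½(0.000578704 + 7.11197e-06) = 0.000292908.
Running total after boundary: 0.00358022.
Order-1 term: 1/12 · (-4.10306e-07 − (-0.000144676)) = 1.20221e-05.
After k=1: 0.00359224.
Order-2 term: −1/720 · (-3.03481e-09 − (-2.00939e-05)) = -2.79039e-08.

S_2 ≈ 0.00359221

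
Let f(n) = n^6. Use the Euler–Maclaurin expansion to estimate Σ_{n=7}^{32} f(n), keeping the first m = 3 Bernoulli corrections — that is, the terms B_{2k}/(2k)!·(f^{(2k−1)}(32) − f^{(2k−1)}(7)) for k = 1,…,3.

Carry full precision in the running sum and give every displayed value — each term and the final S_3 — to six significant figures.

The integral term ∫_7^32 x^6 dx = 4.90842e+09.
Endpoint term: (f(7) + f(32))/2 = (117649 + 1.07374e+09)/2 = 5.36930e+08.
Integral + boundary = 5.44535e+09.
Correction k=1: B_{2}/2! · (f^{(1)}(32) − f^{(1)}(7)) = 1/12 · (2.01327e+08 − 100842) = 1.67688e+07.
Partial sum through k=1: 5.46211e+09.
Correction k=2: B_{4}/4! · (f^{(3)}(32) − f^{(3)}(7)) = −1/720 · (3.93216e+06 − 41160.0) = -5404.17.
Partial sum through k=2: 5.46211e+09.
Correction k=3: B_{6}/6! · (f^{(5)}(32) − f^{(5)}(7)) = 1/30240 · (23040.0 − 5040.00) = 0.595238.

S_3 ≈ 5.46211e+09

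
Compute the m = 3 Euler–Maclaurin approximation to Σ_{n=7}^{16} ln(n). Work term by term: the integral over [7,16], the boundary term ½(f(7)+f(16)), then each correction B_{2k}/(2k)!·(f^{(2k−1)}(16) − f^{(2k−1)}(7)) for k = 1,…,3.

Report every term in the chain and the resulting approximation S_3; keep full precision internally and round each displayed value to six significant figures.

The integral term ∫_7^16 ln(x) dx = 21.7400.
Endpoint term: (f(7) + f(16))/2 = (1.94591 + 2.77259)/2 = 2.35925.
So far: 24.0993.
Order-1 term: 1/12 · (0.0625000 − 0.142857) = -0.00669643.
Running total after k=1: 24.0926.
Order-2 term: −1/720 · (0.000488281 − 0.00583090) = 7.42031e-06.
Running total after k=2: 24.0926.
Order-3 term: 1/30240 · (2.28882e-05 − 0.00142798) = -4.64646e-08.

S_3 ≈ 24.0926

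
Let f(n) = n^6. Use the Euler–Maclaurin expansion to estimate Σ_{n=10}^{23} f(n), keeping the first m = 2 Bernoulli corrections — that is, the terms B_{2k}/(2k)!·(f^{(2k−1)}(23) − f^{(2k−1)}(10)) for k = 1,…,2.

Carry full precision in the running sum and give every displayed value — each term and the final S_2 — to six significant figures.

S_2 ≈ 5.62659e+08

Integral: ∫_10^23 x^6 dx = 4.84975e+08.
Boundary: ½(f(10) + f(23)) = ½(1.00000e+06 + 1.48036e+08) = 7.45179e+07.
So far: 5.59493e+08.
Order-1 term: 1/12 · (3.86181e+07 − 600000) = 3.16817e+06.
Running total after k=1: 5.62661e+08.
Order-2 term: −1/720 · (1.46004e+06 − 120000) = -1861.17.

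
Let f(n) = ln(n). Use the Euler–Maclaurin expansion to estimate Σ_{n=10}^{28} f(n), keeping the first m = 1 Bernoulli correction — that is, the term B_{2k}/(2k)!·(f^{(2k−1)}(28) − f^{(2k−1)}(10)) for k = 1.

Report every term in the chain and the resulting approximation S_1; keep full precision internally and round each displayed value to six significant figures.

S_1 ≈ 55.0879

∫_10^28 ln(x) dx evaluates to 52.2759.
Boundary: ½(f(10) + f(28)) = ½(2.30259 + 3.33220) = 2.81739.
Integral + boundary = 55.0933.
Correction k=1: B_{2}/2! · (f^{(1)}(28) − f^{(1)}(10)) = 1/12 · (0.0357143 − 0.100000) = -0.00535714.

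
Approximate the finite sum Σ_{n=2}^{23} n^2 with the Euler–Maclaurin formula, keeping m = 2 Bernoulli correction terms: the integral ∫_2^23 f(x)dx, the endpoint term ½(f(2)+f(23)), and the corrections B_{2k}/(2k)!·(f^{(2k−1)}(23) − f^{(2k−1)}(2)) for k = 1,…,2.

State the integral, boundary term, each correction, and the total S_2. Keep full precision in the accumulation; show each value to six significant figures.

S_2 ≈ 4323.00

∫_2^23 x^2 dx evaluates to 4053.00.
Boundary: ½(f(2) + f(23)) = ½(4.00000 + 529.000) = 266.500.
Running total after boundary: 4319.50.
k=1: B_{2}/(2)! × [f^{(1)}(23) − f^{(1)}(2)] = 1/12 × (46.0000 − 4.00000) = 3.50000.
Partial sum through k=1: 4323.00.
k=2: B_{4}/(4)! × [f^{(3)}(23) − f^{(3)}(2)] = −1/720 × (0.00000 − 0.00000) = 0.00000.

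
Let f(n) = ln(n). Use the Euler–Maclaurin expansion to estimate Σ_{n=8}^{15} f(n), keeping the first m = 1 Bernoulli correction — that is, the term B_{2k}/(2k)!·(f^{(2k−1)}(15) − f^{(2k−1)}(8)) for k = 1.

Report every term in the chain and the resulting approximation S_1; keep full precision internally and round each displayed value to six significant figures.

Integral: ∫_8^15 ln(x) dx = 16.9852.
Boundary: ½(f(8) + f(15)) = ½(2.07944 + 2.70805) = 2.39375.
Integral + boundary = 19.3790.
k=1: B_{2}/(2)! × [f^{(1)}(15) − f^{(1)}(8)] = 1/12 × (0.0666667 − 0.125000) = -0.00486111.

S_1 ≈ 19.3741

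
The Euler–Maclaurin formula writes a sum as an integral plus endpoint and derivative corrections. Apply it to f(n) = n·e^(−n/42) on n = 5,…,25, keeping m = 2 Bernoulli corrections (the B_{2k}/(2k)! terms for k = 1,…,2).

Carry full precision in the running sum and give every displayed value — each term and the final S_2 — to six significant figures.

S_2 ≈ 209.787

∫_5^25 x·e^(−x/42) dx evaluates to 200.722.
½[f(5) + f(25)] = ½[4.43883 + 13.7858] = 9.11230.
So far: 209.834.
k=1: B_{2}/(2)! × [f^{(1)}(25) − f^{(1)}(5)] = 1/12 × (0.223198 − 0.782079) = -0.0465734.
Running total after k=1: 209.787.
k=2: B_{4}/(4)! × [f^{(3)}(25) − f^{(3)}(5)] = −1/720 × (0.000751735 − 0.00144989) = 9.69663e-07.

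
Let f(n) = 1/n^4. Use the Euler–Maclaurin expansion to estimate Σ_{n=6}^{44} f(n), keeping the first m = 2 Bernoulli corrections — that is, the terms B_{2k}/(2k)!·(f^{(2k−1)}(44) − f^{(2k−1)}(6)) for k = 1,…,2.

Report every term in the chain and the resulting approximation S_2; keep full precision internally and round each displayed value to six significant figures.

S_2 ≈ 0.00196750

Integral: ∫_6^44 1/x^4 dx = 0.00153930.
Endpoint term: (f(6) + f(44))/2 = (0.000771605 + 2.66802e-07)/2 = 0.000385936.
So far: 0.00192523.
Order-1 term: 1/12 · (-2.42547e-08 − (-0.000514403)) = 4.28649e-05.
After k=1: 0.00196810.
Order-2 term: −1/720 · (-3.75848e-10 − (-0.000428669)) = -5.95374e-07.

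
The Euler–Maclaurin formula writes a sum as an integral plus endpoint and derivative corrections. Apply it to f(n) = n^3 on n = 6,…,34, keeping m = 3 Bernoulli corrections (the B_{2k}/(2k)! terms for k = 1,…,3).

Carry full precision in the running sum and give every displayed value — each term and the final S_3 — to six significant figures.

The integral term ∫_6^34 x^3 dx = 333760.
Boundary: ½(f(6) + f(34)) = ½(216.000 + 39304.0) = 19760.0.
Running total after boundary: 353520.
Order-1 term: 1/12 · (3468.00 − 108.000) = 280.000.
Running total after k=1: 353800.
Order-2 term: −1/720 · (6.00000 − 6.00000) = 0.00000.
Running total after k=2: 353800.
Order-3 term: 1/30240 · (0.00000 − 0.00000) = 0.00000.

S_3 ≈ 353800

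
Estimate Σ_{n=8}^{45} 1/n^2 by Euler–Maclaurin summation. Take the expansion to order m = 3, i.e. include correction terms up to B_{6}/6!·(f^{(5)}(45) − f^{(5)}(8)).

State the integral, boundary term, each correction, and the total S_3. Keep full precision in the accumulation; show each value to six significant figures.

Integral: ∫_8^45 1/x^2 dx = 0.102778.
½[f(8) + f(45)] = ½[0.0156250 + 0.000493827] = 0.00805941.
So far: 0.110837.
Order-1 term: 1/12 · (-2.19479e-05 − (-0.00390625)) = 0.000323692.
Running total after k=1: 0.111161.
Order-2 term: −1/720 · (-1.30061e-07 − (-0.000732422)) = -1.01707e-06.
Running total after k=2: 0.111160.
Order-3 term: 1/30240 · (-1.92684e-09 − (-0.000343323)) = 1.13532e-08.

S_3 ≈ 0.111160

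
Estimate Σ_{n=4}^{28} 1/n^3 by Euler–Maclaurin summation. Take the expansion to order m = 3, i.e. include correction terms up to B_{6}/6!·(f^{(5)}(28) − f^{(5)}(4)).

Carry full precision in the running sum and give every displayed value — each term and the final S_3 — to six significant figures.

∫_4^28 1/x^3 dx evaluates to 0.0306122.
½[f(4) + f(28)] = ½[0.0156250 + 4.55539e-05] = 0.00783528.
Integral + boundary = 0.0384475.
Order-1 term: 1/12 · (-4.88078e-06 − (-0.0117188)) = 0.000976156.
Partial sum through k=1: 0.0394237.
Order-2 term: −1/720 · (-1.24510e-07 − (-0.0146484)) = -2.03449e-05.
Partial sum through k=2: 0.0394033.
Order-3 term: 1/30240 · (-6.67016e-09 − (-0.0384521)) = 1.27157e-06.

S_3 ≈ 0.0394046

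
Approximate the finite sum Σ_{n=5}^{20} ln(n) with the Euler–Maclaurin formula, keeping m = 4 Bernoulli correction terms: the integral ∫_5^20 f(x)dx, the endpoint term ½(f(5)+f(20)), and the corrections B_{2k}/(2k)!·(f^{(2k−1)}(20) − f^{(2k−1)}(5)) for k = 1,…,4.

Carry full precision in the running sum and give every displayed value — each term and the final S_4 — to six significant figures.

S_4 ≈ 39.1576

∫_5^20 ln(x) dx evaluates to 36.8675.
½[f(5) + f(20)] = ½[1.60944 + 2.99573] = 2.30259.
Integral + boundary = 39.1700.
k=1: B_{2}/(2)! × [f^{(1)}(20) − f^{(1)}(5)] = 1/12 × (0.0500000 − 0.200000) = -0.0125000.
Partial sum through k=1: 39.1575.
k=2: B_{4}/(4)! × [f^{(3)}(20) − f^{(3)}(5)] = −1/720 × (0.000250000 − 0.0160000) = 2.18750e-05.
Partial sum through k=2: 39.1576.
k=3: B_{6}/(6)! × [f^{(5)}(20) − f^{(5)}(5)] = 1/30240 × (7.50000e-06 − 0.00768000) = -2.53720e-07.
Partial sum through k=3: 39.1576.
k=4: B_{8}/(8)! × [f^{(7)}(20) − f^{(7)}(5)] = −1/1209600 × (5.62500e-07 − 0.00921600) = 7.61858e-09.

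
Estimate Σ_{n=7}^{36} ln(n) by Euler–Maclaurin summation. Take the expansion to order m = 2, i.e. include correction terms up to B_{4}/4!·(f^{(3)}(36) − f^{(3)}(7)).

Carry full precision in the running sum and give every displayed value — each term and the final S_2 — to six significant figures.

∫_7^36 ln(x) dx evaluates to 86.3853.
½[f(7) + f(36)] = ½[1.94591 + 3.58352] = 2.76471.
So far: 89.1500.
Order-1 term: 1/12 · (0.0277778 − 0.142857) = -0.00958995.
Partial sum through k=1: 89.1404.
Order-2 term: −1/720 · (4.28669e-05 − 0.00583090) = 8.03894e-06.

S_2 ≈ 89.1404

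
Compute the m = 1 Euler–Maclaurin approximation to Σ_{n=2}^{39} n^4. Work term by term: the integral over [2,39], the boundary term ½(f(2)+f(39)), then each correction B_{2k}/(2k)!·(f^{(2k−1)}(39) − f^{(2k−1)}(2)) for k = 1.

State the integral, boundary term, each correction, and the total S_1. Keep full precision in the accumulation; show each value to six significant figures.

S_1 ≈ 1.92213e+07

Integral: ∫_2^39 x^4 dx = 1.80448e+07.
Boundary: ½(f(2) + f(39)) = ½(16.0000 + 2.31344e+06) = 1.15673e+06.
So far: 1.92016e+07.
Correction k=1: B_{2}/2! · (f^{(1)}(39) − f^{(1)}(2)) = 1/12 · (237276 − 32.0000) = 19770.3.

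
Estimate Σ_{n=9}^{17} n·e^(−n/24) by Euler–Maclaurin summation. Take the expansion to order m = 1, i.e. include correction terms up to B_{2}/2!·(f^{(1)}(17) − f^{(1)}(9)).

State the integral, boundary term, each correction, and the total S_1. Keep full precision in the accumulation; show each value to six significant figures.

∫_9^17 x·e^(−x/24) dx evaluates to 59.7482.
Boundary: ½(f(9) + f(17)) = ½(6.18560 + 8.37189) = 7.27875.
Integral + boundary = 67.0270.
Correction k=1: B_{2}/2! · (f^{(1)}(17) − f^{(1)}(9)) = 1/12 · (0.143635 − 0.429556) = -0.0238267.

S_1 ≈ 67.0032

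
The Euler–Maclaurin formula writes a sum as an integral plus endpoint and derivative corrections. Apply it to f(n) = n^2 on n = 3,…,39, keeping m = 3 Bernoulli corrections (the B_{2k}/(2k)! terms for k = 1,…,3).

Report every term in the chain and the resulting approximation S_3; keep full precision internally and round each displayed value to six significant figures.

S_3 ≈ 20535.0

The integral term ∫_3^39 x^2 dx = 19764.0.
½[f(3) + f(39)] = ½[9.00000 + 1521.00] = 765.000.
So far: 20529.0.
Correction k=1: B_{2}/2! · (f^{(1)}(39) − f^{(1)}(3)) = 1/12 · (78.0000 − 6.00000) = 6.00000.
Partial sum through k=1: 20535.0.
Correction k=2: B_{4}/4! · (f^{(3)}(39) − f^{(3)}(3)) = −1/720 · (0.00000 − 0.00000) = 0.00000.
Partial sum through k=2: 20535.0.
Correction k=3: B_{6}/6! · (f^{(5)}(39) − f^{(5)}(3)) = 1/30240 · (0.00000 − 0.00000) = 0.00000.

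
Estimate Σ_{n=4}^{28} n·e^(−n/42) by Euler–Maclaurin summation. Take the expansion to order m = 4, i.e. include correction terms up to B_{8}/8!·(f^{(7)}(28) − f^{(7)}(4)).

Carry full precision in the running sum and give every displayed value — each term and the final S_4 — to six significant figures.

The integral term ∫_4^28 x·e^(−x/42) dx = 247.044.
Endpoint term: (f(4) + f(28))/2 = (3.63663 + 14.3757)/2 = 9.00615.
Running total after boundary: 256.050.
Correction k=1: B_{2}/2! · (f^{(1)}(28) − f^{(1)}(4)) = 1/12 · (0.171139 − 0.822570) = -0.0542859.
After k=1: 255.996.
Correction k=2: B_{4}/4! · (f^{(3)}(28) − f^{(3)}(4)) = −1/720 · (0.000679123 − 0.00149710) = 1.13608e-06.
After k=2: 255.996.
Correction k=3: B_{6}/6! · (f^{(5)}(28) − f^{(5)}(4)) = 1/30240 · (7.14982e-07 − 1.43304e-06) = -2.37454e-11.
After k=3: 255.996.
Correction k=4: B_{8}/8! · (f^{(7)}(28) − f^{(7)}(4)) = −1/1209600 · (5.92389e-10 − 1.14365e-09) = 4.55735e-16.

S_4 ≈ 255.996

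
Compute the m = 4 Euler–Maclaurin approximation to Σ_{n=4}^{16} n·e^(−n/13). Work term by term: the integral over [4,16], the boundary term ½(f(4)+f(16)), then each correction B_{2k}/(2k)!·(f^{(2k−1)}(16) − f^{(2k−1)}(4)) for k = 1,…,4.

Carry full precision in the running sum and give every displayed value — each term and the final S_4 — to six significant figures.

The integral term ∫_4^16 x·e^(−x/13) dx = 52.3567.
Boundary: ½(f(4) + f(16)) = ½(2.94057 + 4.67309) = 3.80683.
Integral + boundary = 56.1635.
k=1: B_{2}/(2)! × [f^{(1)}(16) − f^{(1)}(4)] = 1/12 × (-0.0674003 − 0.508944) = -0.0480287.
Running total after k=1: 56.1155.
k=2: B_{4}/(4)! × [f^{(3)}(16) − f^{(3)}(4)] = −1/720 × (0.00305761 − 0.0117114) = 1.20192e-05.
Running total after k=2: 56.1155.
k=3: B_{6}/(6)! × [f^{(5)}(16) − f^{(5)}(4)] = 1/30240 × (3.85446e-05 − 0.000120777) = -2.71932e-09.
Running total after k=3: 56.1155.
k=4: B_{8}/(8)! × [f^{(7)}(16) − f^{(7)}(4)] = −1/1209600 × (3.49093e-07 − 1.01926e-06) = 5.54043e-13.

S_4 ≈ 56.1155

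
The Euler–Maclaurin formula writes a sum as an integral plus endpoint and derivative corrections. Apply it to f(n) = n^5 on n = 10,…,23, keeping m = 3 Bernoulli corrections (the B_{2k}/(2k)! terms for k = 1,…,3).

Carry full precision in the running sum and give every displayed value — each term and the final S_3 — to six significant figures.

S_3 ≈ 2.78866e+07

Integral: ∫_10^23 x^5 dx = 2.45060e+07.
Endpoint term: (f(10) + f(23))/2 = (100000 + 6.43634e+06)/2 = 3.26817e+06.
Integral + boundary = 2.77742e+07.
Order-1 term: 1/12 · (1.39920e+06 − 50000.0) = 112434.
Partial sum through k=1: 2.78866e+07.
Order-2 term: −1/720 · (31740.0 − 6000.00) = -35.7500.
Partial sum through k=2: 2.78866e+07.
Order-3 term: 1/30240 · (120.000 − 120.000) = 0.00000.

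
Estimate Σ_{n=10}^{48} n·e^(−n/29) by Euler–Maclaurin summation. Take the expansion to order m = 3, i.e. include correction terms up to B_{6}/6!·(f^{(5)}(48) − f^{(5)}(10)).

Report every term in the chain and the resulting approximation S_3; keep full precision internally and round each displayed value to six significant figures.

S_3 ≈ 382.578

The integral term ∫_10^48 x·e^(−x/29) dx = 374.500.
½[f(10) + f(48)] = ½[7.08342 + 9.17084] = 8.12713.
So far: 382.627.
k=1: B_{2}/(2)! × [f^{(1)}(48) − f^{(1)}(10)] = 1/12 × (-0.125177 − 0.464086) = -0.0491053.
Partial sum through k=1: 382.578.
k=2: B_{4}/(4)! × [f^{(3)}(48) − f^{(3)}(10)] = −1/720 × (0.000305519 − 0.00223635) = 2.68171e-06.
Partial sum through k=2: 382.578.
k=3: B_{6}/(6)! × [f^{(5)}(48) − f^{(5)}(10)] = 1/30240 × (9.03544e-07 − 4.66216e-06) = -1.24293e-10.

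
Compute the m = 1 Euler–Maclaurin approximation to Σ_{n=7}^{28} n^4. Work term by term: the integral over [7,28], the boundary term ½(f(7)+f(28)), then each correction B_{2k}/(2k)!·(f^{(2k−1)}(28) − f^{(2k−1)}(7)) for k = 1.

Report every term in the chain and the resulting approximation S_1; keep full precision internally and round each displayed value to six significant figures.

The integral term ∫_7^28 x^4 dx = 3.43871e+06.
Boundary: ½(f(7) + f(28)) = ½(2401.00 + 614656) = 308528.
So far: 3.74724e+06.
k=1: B_{2}/(2)! × [f^{(1)}(28) − f^{(1)}(7)] = 1/12 × (87808.0 − 1372.00) = 7203.00.

S_1 ≈ 3.75444e+06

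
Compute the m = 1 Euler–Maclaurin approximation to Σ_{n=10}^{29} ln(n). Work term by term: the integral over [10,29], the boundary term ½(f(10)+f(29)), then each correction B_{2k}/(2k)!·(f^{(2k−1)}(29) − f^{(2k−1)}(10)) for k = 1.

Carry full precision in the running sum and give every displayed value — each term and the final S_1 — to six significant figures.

S_1 ≈ 58.4552

∫_10^29 ln(x) dx evaluates to 55.6257.
½[f(10) + f(29)] = ½[2.30259 + 3.36730] = 2.83494.
Running total after boundary: 58.4607.
k=1: B_{2}/(2)! × [f^{(1)}(29) − f^{(1)}(10)] = 1/12 × (0.0344828 − 0.100000) = -0.00545977.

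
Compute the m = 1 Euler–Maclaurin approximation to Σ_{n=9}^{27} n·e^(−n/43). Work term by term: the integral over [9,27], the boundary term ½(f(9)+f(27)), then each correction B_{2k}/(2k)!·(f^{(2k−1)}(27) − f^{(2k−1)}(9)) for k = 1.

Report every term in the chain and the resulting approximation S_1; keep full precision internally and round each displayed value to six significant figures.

S_1 ≈ 218.089

Integral: ∫_9^27 x·e^(−x/43) dx = 207.271.
Boundary: ½(f(9) + f(27)) = ½(7.30035 + 14.4101) = 10.8552.
Running total after boundary: 218.126.
Correction k=1: B_{2}/2! · (f^{(1)}(27) − f^{(1)}(9)) = 1/12 · (0.198589 − 0.641374) = -0.0368988.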